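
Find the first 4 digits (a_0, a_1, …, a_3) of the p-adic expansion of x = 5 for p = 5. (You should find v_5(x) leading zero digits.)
(a_0, …, a_3) = (0, 1, 0, 0)

v_5(5) = 1, so a_0 = ... = a_0 = 0. Factor out: x = 5^1 · u with u = 1 a unit in ℤ_5. Expand u iteratively via a_{v+i} = u_i mod 5, u_{i+1} = (u_i − a_{v+i})/5:
  u_0 = 1;  a_1 = 1;  u_1 = (u_0 − 1)/5 = 0
  u_1 = 0;  a_2 = 0;  u_2 = (u_1 − 0)/5 = 0
  u_2 = 0;  a_3 = 0;  u_3 = (u_2 − 0)/5 = 0
Digits: (0, 1, 0, 0).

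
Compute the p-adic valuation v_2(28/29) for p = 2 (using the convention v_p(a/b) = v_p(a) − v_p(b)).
v_2(28/29) = 2

Factor powers of 2 from the numerator and denominator of the reduced fraction: 28 = 2^2 · 7 and 29 = 2^0 · 29. Apply v_p(a/b) = v_p(a) − v_p(b): v_2(28/29) = 2 − 0 = 2.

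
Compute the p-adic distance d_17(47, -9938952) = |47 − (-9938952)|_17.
d_17(47, -9938952) = 1/1419857

Step 1 — x − y = 47 − (-9938952) = 9938999. Step 2 — v_17(9938999) = 5 (factor: 9938999 = (17^5 · 7); the sign does not affect v_p). Step 3 — |x − y|_17 = 17^{-5} = 1/1419857.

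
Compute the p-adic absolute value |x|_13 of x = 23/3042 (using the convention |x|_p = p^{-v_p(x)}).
|23/3042|_13 = 169

Step 1 — compute v_13(x) by factoring powers of 13 out of the numerator and denominator: v_13(23/3042) = -2. Step 2 — apply |x|_p = p^{-v_p(x)} = 13^{2} = 169.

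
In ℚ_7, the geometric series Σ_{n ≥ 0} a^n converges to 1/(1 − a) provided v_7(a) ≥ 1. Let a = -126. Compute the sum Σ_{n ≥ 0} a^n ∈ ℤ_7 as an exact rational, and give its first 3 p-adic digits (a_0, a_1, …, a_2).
Σ a^n = 1/(1 − a) = 1/127;  first 3 digits = (1, 3, 6)

v_7(a) = 1 ≥ 1, so the series converges in ℤ_7 to 1/(1 − a) = 1/(1 − (-126)) = 1/127. Expand this rational in ℤ_7: compute digits iteratively via d_i = x_i mod 7, x_{i+1} = (x_i − d_i)/7. The first 3 digits are (1, 3, 6).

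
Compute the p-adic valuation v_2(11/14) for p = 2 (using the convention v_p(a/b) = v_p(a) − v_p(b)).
v_2(11/14) = -1

Factor powers of 2 from the numerator and denominator of the reduced fraction: 11 = 2^0 · 11 and 14 = 2^1 · 7. Apply v_p(a/b) = v_p(a) − v_p(b): v_2(11/14) = 0 − 1 = -1.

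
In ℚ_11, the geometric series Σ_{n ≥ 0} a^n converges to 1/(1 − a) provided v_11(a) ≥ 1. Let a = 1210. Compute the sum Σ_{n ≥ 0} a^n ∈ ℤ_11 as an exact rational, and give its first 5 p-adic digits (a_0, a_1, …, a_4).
Σ a^n = 1/(1 − a) = -1/1209;  first 5 digits = (1, 0, 10, 0, 1)

v_11(a) = 2 ≥ 1, so the series converges in ℤ_11 to 1/(1 − a) = 1/(1 − 1210) = -1/1209. Expand this rational in ℤ_11: compute digits iteratively via d_i = x_i mod 11, x_{i+1} = (x_i − d_i)/11. The first 5 digits are (1, 0, 10, 0, 1).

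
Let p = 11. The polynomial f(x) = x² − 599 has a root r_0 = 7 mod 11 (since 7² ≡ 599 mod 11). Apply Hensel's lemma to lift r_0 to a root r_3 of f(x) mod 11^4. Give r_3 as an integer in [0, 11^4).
r_3 = 3054 (mod 14641)

Hensel's recurrence: r_{i+1} = r_i − f(r_i)·(f′(r_i))^{-1} mod 11^{i+2}, with f′(x) = 2x. Iterate:
  r_0 = 7 (mod 11)
  r_1 = 29 (mod 121)
  r_2 = 392 (mod 1331)
  r_3 = 3054 (mod 14641)
Final: r_3 = 3054, and one checks f(r_3) ≡ 0 mod 11^4.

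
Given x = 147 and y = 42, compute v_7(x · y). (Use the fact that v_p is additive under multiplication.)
v_7(6174) = 3

v_p(x) = 2 (factor: 147 = 7^2 · 3); v_p(y) = 1 (factor: 42 = 7^1 · 6). Additivity: v_p(xy) = v_p(x) + v_p(y) = 2 + 1 = 3. (Direct check: xy = 6174 = 7^3 · (18).)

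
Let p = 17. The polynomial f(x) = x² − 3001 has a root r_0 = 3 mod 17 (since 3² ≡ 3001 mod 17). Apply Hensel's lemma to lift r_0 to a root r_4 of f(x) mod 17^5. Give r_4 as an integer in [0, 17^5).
r_4 = 749686 (mod 1419857)

Hensel's recurrence: r_{i+1} = r_i − f(r_i)·(f′(r_i))^{-1} mod 17^{i+2}, with f′(x) = 2x. Iterate:
  r_0 = 3 (mod 17)
  r_1 = 20 (mod 289)
  r_2 = 2910 (mod 4913)
  r_3 = 81518 (mod 83521)
  r_4 = 749686 (mod 1419857)
Final: r_4 = 749686, and one checks f(r_4) ≡ 0 mod 17^5.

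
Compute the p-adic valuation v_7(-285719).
v_7(-285719) = 5

v_7(n) is the largest exponent k such that 7^k divides n. Factor out: -285719 = -7^5 · 17. (Sign doesn't affect v_p.) So v_7(-285719) = 5.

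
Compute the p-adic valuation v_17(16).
v_17(16) = 0

v_17(n) is the largest exponent k such that 17^k divides n. Factor out: 16 = 17^0 · 16. (Sign doesn't affect v_p.) So v_17(16) = 0.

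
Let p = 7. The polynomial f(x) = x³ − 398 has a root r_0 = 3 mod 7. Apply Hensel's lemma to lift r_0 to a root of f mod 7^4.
r_3 = 2131 (mod 2401)

Hensel: r_{i+1} = r_i − f(r_i)/f′(r_i) mod 7^{i+2}, where f′(x) = 3x². Iterate:
  r_0 = 3 (mod 7)
  r_1 = 24 (mod 49)
  r_2 = 73 (mod 343)
  r_3 = 2131 (mod 2401)
Final: r = 2131 with f(r) ≡ 0 mod 7^4.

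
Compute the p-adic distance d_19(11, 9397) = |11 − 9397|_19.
d_19(11, 9397) = 1/361

Step 1 — x − y = 11 − 9397 = -9386. Step 2 — v_19(-9386) = 2 (factor: -9386 = −(19^2 · 26); the sign does not affect v_p). Step 3 — |x − y|_19 = 19^{-2} = 1/361.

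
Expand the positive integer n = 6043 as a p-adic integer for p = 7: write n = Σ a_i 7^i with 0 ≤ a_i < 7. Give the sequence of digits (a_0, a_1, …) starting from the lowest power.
(a_0, a_1, …) = (2, 2, 4, 3, 2)

Repeated division by 7 gives the digits low-to-high: 6043 = 2 + 2·7^1 + 4·7^2 + 3·7^3 + 2·7^4. Digit sequence: (2, 2, 4, 3, 2).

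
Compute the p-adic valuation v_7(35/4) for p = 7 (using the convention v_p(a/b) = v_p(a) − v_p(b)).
v_7(35/4) = 1

Factor powers of 7 from the numerator and denominator of the reduced fraction: 35 = 7^1 · 5 and 4 = 7^0 · 4. Apply v_p(a/b) = v_p(a) − v_p(b): v_7(35/4) = 1 − 0 = 1.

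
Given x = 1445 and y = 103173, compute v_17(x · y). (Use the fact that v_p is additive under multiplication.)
v_17(149084985) = 5

v_p(x) = 2 (factor: 1445 = 17^2 · 5); v_p(y) = 3 (factor: 103173 = 17^3 · 21). Additivity: v_p(xy) = v_p(x) + v_p(y) = 2 + 3 = 5. (Direct check: xy = 149084985 = 17^5 · (105).)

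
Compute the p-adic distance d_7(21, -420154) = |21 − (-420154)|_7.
d_7(21, -420154) = 1/16807

Step 1 — x − y = 21 − (-420154) = 420175. Step 2 — v_7(420175) = 5 (factor: 420175 = (7^5 · 25); the sign does not affect v_p). Step 3 — |x − y|_7 = 7^{-5} = 1/16807.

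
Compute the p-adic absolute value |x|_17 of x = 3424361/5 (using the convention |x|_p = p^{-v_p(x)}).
|3424361/5|_17 = 1/83521

Step 1 — compute v_17(x) by factoring powers of 17 out of the numerator and denominator: v_17(3424361/5) = 4. Step 2 — apply |x|_p = p^{-v_p(x)} = 17^{-4} = 1/83521.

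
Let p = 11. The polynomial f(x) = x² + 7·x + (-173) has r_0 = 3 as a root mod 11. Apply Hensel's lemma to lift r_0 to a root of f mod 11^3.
r_2 = 619 (mod 1331)

Hensel: r_{i+1} = r_i − f(r_i)·(f′(r_i))^{-1} mod 11^{i+2}, f′(x) = 2x + 7. Iterate:
  r_0 = 3 (mod 11)
  r_1 = 14 (mod 121)
  r_2 = 619 (mod 1331)
Final: r = 619 satisfies f(r) ≡ 0 mod 11^3.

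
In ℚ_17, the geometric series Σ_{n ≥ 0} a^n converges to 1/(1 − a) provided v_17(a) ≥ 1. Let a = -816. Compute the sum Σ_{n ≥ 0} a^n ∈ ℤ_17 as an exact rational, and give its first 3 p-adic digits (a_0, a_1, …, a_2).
Σ a^n = 1/(1 − a) = 1/817;  first 3 digits = (1, 3, 6)

v_17(a) = 1 ≥ 1, so the series converges in ℤ_17 to 1/(1 − a) = 1/(1 − (-816)) = 1/817. Expand this rational in ℤ_17: compute digits iteratively via d_i = x_i mod 17, x_{i+1} = (x_i − d_i)/17. The first 3 digits are (1, 3, 6).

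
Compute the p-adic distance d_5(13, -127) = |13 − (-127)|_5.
d_5(13, -127) = 1/5

Step 1 — x − y = 13 − (-127) = 140. Step 2 — v_5(140) = 1 (factor: 140 = (5^1 · 28); the sign does not affect v_p). Step 3 — |x − y|_5 = 5^{-1} = 1/5.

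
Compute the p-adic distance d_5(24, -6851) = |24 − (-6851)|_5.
d_5(24, -6851) = 1/625

Step 1 — x − y = 24 − (-6851) = 6875. Step 2 — v_5(6875) = 4 (factor: 6875 = (5^4 · 11); the sign does not affect v_p). Step 3 — |x − y|_5 = 5^{-4} = 1/625.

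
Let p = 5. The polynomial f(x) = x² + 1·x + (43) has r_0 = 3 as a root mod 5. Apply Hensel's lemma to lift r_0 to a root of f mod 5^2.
r_1 = 13 (mod 25)

Hensel: r_{i+1} = r_i − f(r_i)·(f′(r_i))^{-1} mod 5^{i+2}, f′(x) = 2x + 1. Iterate:
  r_0 = 3 (mod 5)
  r_1 = 13 (mod 25)
Final: r = 13 satisfies f(r) ≡ 0 mod 5^2.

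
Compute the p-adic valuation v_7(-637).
v_7(-637) = 2

v_7(n) is the largest exponent k such that 7^k divides n. Factor out: -637 = -7^2 · 13. (Sign doesn't affect v_p.) So v_7(-637) = 2.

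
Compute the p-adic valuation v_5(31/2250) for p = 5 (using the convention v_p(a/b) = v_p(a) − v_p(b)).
v_5(31/2250) = -3

Factor powers of 5 from the numerator and denominator of the reduced fraction: 31 = 5^0 · 31 and 2250 = 5^3 · 18. Apply v_p(a/b) = v_p(a) − v_p(b): v_5(31/2250) = 0 − 3 = -3.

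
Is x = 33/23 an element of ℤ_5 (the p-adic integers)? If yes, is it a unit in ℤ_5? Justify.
x ∈ ℤ_5^× (unit); v_5(x) = 0

ℤ_5 = {x ∈ ℚ_5 : v_5(x) ≥ 0} and ℤ_5^× = {x ∈ ℤ_5 : v_5(x) = 0}. Here v_5(33/23) = v_5(num) − v_5(den) = 0; compare against these criteria.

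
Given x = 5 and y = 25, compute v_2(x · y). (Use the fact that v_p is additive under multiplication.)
v_2(125) = 0

v_p(x) = 0 (factor: 5 = 2^0 · 5); v_p(y) = 0 (factor: 25 = 2^0 · 25). Additivity: v_p(xy) = v_p(x) + v_p(y) = 0 + 0 = 0. (Direct check: xy = 125 = 2^0 · (125).)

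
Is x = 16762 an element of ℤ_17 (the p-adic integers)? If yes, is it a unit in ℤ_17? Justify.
x ∈ ℤ_17 but not a unit; v_17(x) = 2 > 0

ℤ_17 = {x ∈ ℚ_17 : v_17(x) ≥ 0} and ℤ_17^× = {x ∈ ℤ_17 : v_17(x) = 0}. Here v_17(16762) = v_17(num) − v_17(den) = 2; compare against these criteria.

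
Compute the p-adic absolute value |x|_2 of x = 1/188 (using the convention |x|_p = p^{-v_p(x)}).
|1/188|_2 = 4

Step 1 — compute v_2(x) by factoring powers of 2 out of the numerator and denominator: v_2(1/188) = -2. Step 2 — apply |x|_p = p^{-v_p(x)} = 2^{2} = 4.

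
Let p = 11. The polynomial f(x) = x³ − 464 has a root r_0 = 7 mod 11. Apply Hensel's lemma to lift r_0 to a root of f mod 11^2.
r_1 = 7 (mod 121)

Hensel: r_{i+1} = r_i − f(r_i)/f′(r_i) mod 11^{i+2}, where f′(x) = 3x². Iterate:
  r_0 = 7 (mod 11)
  r_1 = 7 (mod 121)
Final: r = 7 with f(r) ≡ 0 mod 11^2.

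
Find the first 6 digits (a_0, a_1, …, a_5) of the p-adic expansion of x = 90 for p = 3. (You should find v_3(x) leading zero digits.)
(a_0, …, a_5) = (0, 0, 1, 0, 1, 0)

v_3(90) = 2, so a_0 = ... = a_1 = 0. Factor out: x = 3^2 · u with u = 10 a unit in ℤ_3. Expand u iteratively via a_{v+i} = u_i mod 3, u_{i+1} = (u_i − a_{v+i})/3:
  u_0 = 10;  a_2 = 1;  u_1 = (u_0 − 1)/3 = 3
  u_1 = 3;  a_3 = 0;  u_2 = (u_1 − 0)/3 = 1
  u_2 = 1;  a_4 = 1;  u_3 = (u_2 − 1)/3 = 0
  u_3 = 0;  a_5 = 0;  u_4 = (u_3 − 0)/3 = 0
Digits: (0, 0, 1, 0, 1, 0).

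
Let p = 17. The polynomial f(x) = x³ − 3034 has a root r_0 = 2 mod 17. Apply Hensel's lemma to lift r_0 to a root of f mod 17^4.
r_3 = 68699 (mod 83521)

Hensel: r_{i+1} = r_i − f(r_i)/f′(r_i) mod 17^{i+2}, where f′(x) = 3x². Iterate:
  r_0 = 2 (mod 17)
  r_1 = 206 (mod 289)
  r_2 = 4830 (mod 4913)
  r_3 = 68699 (mod 83521)
Final: r = 68699 with f(r) ≡ 0 mod 17^4.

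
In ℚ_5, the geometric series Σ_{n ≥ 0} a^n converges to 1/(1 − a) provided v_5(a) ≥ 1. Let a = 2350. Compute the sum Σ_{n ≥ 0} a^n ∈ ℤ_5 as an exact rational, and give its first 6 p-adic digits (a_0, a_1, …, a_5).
Σ a^n = 1/(1 − a) = -1/2349;  first 6 digits = (1, 0, 4, 3, 4, 2)

v_5(a) = 2 ≥ 1, so the series converges in ℤ_5 to 1/(1 − a) = 1/(1 − 2350) = -1/2349. Expand this rational in ℤ_5: compute digits iteratively via d_i = x_i mod 5, x_{i+1} = (x_i − d_i)/5. The first 6 digits are (1, 0, 4, 3, 4, 2).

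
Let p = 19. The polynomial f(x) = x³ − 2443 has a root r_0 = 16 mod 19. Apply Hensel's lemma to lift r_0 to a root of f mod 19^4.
r_3 = 63571 (mod 130321)

Hensel: r_{i+1} = r_i − f(r_i)/f′(r_i) mod 19^{i+2}, where f′(x) = 3x². Iterate:
  r_0 = 16 (mod 19)
  r_1 = 35 (mod 361)
  r_2 = 1840 (mod 6859)
  r_3 = 63571 (mod 130321)
Final: r = 63571 with f(r) ≡ 0 mod 19^4.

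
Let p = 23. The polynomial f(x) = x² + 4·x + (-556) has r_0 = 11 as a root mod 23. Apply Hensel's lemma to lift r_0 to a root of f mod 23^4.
r_3 = 275574 (mod 279841)

Hensel: r_{i+1} = r_i − f(r_i)·(f′(r_i))^{-1} mod 23^{i+2}, f′(x) = 2x + 4. Iterate:
  r_0 = 11 (mod 23)
  r_1 = 494 (mod 529)
  r_2 = 7900 (mod 12167)
  r_3 = 275574 (mod 279841)
Final: r = 275574 satisfies f(r) ≡ 0 mod 23^4.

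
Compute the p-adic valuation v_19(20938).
v_19(20938) = 2

v_19(n) is the largest exponent k such that 19^k divides n. Factor out: 20938 = 19^2 · 58. (Sign doesn't affect v_p.) So v_19(20938) = 2.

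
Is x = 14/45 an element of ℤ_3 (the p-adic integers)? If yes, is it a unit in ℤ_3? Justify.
x ∉ ℤ_3 (v_3(x) = -2 < 0)

ℤ_3 = {x ∈ ℚ_3 : v_3(x) ≥ 0} and ℤ_3^× = {x ∈ ℤ_3 : v_3(x) = 0}. Here v_3(14/45) = v_3(num) − v_3(den) = -2; compare against these criteria.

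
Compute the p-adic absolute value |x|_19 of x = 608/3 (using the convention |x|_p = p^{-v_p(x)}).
|608/3|_19 = 1/19

Step 1 — compute v_19(x) by factoring powers of 19 out of the numerator and denominator: v_19(608/3) = 1. Step 2 — apply |x|_p = p^{-v_p(x)} = 19^{-1} = 1/19.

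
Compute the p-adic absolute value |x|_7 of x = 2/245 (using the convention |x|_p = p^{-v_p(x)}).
|2/245|_7 = 49

Step 1 — compute v_7(x) by factoring powers of 7 out of the numerator and denominator: v_7(2/245) = -2. Step 2 — apply |x|_p = p^{-v_p(x)} = 7^{2} = 49.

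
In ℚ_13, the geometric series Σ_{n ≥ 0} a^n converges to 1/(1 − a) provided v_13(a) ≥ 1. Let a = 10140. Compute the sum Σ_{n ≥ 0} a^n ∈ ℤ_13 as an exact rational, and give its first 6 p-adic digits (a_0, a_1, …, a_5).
Σ a^n = 1/(1 − a) = -1/10139;  first 6 digits = (1, 0, 8, 4, 12, 3)

v_13(a) = 2 ≥ 1, so the series converges in ℤ_13 to 1/(1 − a) = 1/(1 − 10140) = -1/10139. Expand this rational in ℤ_13: compute digits iteratively via d_i = x_i mod 13, x_{i+1} = (x_i − d_i)/13. The first 6 digits are (1, 0, 8, 4, 12, 3).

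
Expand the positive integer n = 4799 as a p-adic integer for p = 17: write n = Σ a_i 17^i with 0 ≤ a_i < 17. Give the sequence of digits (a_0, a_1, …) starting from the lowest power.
(a_0, a_1, …) = (5, 10, 16)

Repeated division by 17 gives the digits low-to-high: 4799 = 5 + 10·17^1 + 16·17^2. Digit sequence: (5, 10, 16).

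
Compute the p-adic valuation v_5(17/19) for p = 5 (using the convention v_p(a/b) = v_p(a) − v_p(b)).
v_5(17/19) = 0

Factor powers of 5 from the numerator and denominator of the reduced fraction: 17 = 5^0 · 17 and 19 = 5^0 · 19. Apply v_p(a/b) = v_p(a) − v_p(b): v_5(17/19) = 0 − 0 = 0.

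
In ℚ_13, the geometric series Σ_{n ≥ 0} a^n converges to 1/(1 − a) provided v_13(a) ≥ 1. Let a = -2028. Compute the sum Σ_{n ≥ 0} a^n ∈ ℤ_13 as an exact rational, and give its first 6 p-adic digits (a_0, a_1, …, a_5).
Σ a^n = 1/(1 − a) = 1/2029;  first 6 digits = (1, 0, 1, 12, 0, 11)

v_13(a) = 2 ≥ 1, so the series converges in ℤ_13 to 1/(1 − a) = 1/(1 − (-2028)) = 1/2029. Expand this rational in ℤ_13: compute digits iteratively via d_i = x_i mod 13, x_{i+1} = (x_i − d_i)/13. The first 6 digits are (1, 0, 1, 12, 0, 11).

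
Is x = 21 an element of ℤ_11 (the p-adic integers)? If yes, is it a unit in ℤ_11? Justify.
x ∈ ℤ_11^× (unit); v_11(x) = 0

ℤ_11 = {x ∈ ℚ_11 : v_11(x) ≥ 0} and ℤ_11^× = {x ∈ ℤ_11 : v_11(x) = 0}. Here v_11(21) = v_11(num) − v_11(den) = 0; compare against these criteria.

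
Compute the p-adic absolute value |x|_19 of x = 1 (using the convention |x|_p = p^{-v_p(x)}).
|1|_19 = 1

Step 1 — compute v_19(x) by factoring powers of 19 out of the numerator and denominator: v_19(1) = 0. Step 2 — apply |x|_p = p^{-v_p(x)} = 19^{0} = 1.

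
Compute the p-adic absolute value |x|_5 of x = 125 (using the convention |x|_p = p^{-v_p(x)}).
|125|_5 = 1/125

Step 1 — compute v_5(x) by factoring powers of 5 out of the numerator and denominator: v_5(125) = 3. Step 2 — apply |x|_p = p^{-v_p(x)} = 5^{-3} = 1/125.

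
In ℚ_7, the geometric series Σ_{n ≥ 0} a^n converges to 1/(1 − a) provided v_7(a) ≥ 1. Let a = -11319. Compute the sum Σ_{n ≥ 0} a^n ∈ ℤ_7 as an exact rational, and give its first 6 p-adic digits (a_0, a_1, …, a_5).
Σ a^n = 1/(1 − a) = 1/11320;  first 6 digits = (1, 0, 0, 2, 2, 6)

v_7(a) = 3 ≥ 1, so the series converges in ℤ_7 to 1/(1 − a) = 1/(1 − (-11319)) = 1/11320. Expand this rational in ℤ_7: compute digits iteratively via d_i = x_i mod 7, x_{i+1} = (x_i − d_i)/7. The first 6 digits are (1, 0, 0, 2, 2, 6).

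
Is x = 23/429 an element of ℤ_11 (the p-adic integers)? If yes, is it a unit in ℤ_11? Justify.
x ∉ ℤ_11 (v_11(x) = -1 < 0)

ℤ_11 = {x ∈ ℚ_11 : v_11(x) ≥ 0} and ℤ_11^× = {x ∈ ℤ_11 : v_11(x) = 0}. Here v_11(23/429) = v_11(num) − v_11(den) = -1; compare against these criteria.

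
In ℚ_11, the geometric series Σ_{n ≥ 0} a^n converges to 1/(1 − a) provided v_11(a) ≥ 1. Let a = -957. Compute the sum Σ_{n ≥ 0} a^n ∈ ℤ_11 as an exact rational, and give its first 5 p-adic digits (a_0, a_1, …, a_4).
Σ a^n = 1/(1 − a) = 1/958;  first 5 digits = (1, 1, 4, 6, 6)

v_11(a) = 1 ≥ 1, so the series converges in ℤ_11 to 1/(1 − a) = 1/(1 − (-957)) = 1/958. Expand this rational in ℤ_11: compute digits iteratively via d_i = x_i mod 11, x_{i+1} = (x_i − d_i)/11. The first 5 digits are (1, 1, 4, 6, 6).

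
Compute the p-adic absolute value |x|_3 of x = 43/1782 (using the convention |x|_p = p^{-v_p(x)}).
|43/1782|_3 = 81

Step 1 — compute v_3(x) by factoring powers of 3 out of the numerator and denominator: v_3(43/1782) = -4. Step 2 — apply |x|_p = p^{-v_p(x)} = 3^{4} = 81.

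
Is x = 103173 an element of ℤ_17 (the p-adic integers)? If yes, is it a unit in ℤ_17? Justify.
x ∈ ℤ_17 but not a unit; v_17(x) = 3 > 0

ℤ_17 = {x ∈ ℚ_17 : v_17(x) ≥ 0} and ℤ_17^× = {x ∈ ℤ_17 : v_17(x) = 0}. Here v_17(103173) = v_17(num) − v_17(den) = 3; compare against these criteria.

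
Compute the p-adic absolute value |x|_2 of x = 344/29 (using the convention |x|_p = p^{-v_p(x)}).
|344/29|_2 = 1/8

Step 1 — compute v_2(x) by factoring powers of 2 out of the numerator and denominator: v_2(344/29) = 3. Step 2 — apply |x|_p = p^{-v_p(x)} = 2^{-3} = 1/8.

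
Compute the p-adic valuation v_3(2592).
v_3(2592) = 4

v_3(n) is the largest exponent k such that 3^k divides n. Factor out: 2592 = 3^4 · 32. (Sign doesn't affect v_p.) So v_3(2592) = 4.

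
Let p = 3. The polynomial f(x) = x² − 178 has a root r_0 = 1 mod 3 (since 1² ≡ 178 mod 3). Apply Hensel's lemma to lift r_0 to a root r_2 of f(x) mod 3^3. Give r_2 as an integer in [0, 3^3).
r_2 = 4 (mod 27)

Hensel's recurrence: r_{i+1} = r_i − f(r_i)·(f′(r_i))^{-1} mod 3^{i+2}, with f′(x) = 2x. Iterate:
  r_0 = 1 (mod 3)
  r_1 = 4 (mod 9)
  r_2 = 4 (mod 27)
Final: r_2 = 4, and one checks f(r_2) ≡ 0 mod 3^3.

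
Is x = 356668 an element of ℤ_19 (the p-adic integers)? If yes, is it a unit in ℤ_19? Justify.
x ∈ ℤ_19 but not a unit; v_19(x) = 3 > 0

ℤ_19 = {x ∈ ℚ_19 : v_19(x) ≥ 0} and ℤ_19^× = {x ∈ ℤ_19 : v_19(x) = 0}. Here v_19(356668) = v_19(num) − v_19(den) = 3; compare against these criteria.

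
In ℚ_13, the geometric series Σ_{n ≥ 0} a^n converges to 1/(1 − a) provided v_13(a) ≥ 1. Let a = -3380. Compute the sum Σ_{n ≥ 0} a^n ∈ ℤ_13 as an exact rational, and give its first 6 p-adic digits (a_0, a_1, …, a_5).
Σ a^n = 1/(1 − a) = 1/3381;  first 6 digits = (1, 0, 6, 11, 9, 4)

v_13(a) = 2 ≥ 1, so the series converges in ℤ_13 to 1/(1 − a) = 1/(1 − (-3380)) = 1/3381. Expand this rational in ℤ_13: compute digits iteratively via d_i = x_i mod 13, x_{i+1} = (x_i − d_i)/13. The first 6 digits are (1, 0, 6, 11, 9, 4).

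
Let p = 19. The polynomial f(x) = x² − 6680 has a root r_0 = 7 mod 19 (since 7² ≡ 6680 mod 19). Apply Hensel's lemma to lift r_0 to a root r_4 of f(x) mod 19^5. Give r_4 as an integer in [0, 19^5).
r_4 = 670574 (mod 2476099)

Hensel's recurrence: r_{i+1} = r_i − f(r_i)·(f′(r_i))^{-1} mod 19^{i+2}, with f′(x) = 2x. Iterate:
  r_0 = 7 (mod 19)
  r_1 = 197 (mod 361)
  r_2 = 5251 (mod 6859)
  r_3 = 18969 (mod 130321)
  r_4 = 670574 (mod 2476099)
Final: r_4 = 670574, and one checks f(r_4) ≡ 0 mod 19^5.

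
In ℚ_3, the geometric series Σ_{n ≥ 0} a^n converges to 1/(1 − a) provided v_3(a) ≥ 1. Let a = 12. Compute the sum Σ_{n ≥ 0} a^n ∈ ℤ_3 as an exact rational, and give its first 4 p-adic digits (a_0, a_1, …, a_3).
Σ a^n = 1/(1 − a) = -1/11;  first 4 digits = (1, 1, 2, 0)

v_3(a) = 1 ≥ 1, so the series converges in ℤ_3 to 1/(1 − a) = 1/(1 − 12) = -1/11. Expand this rational in ℤ_3: compute digits iteratively via d_i = x_i mod 3, x_{i+1} = (x_i − d_i)/3. The first 4 digits are (1, 1, 2, 0).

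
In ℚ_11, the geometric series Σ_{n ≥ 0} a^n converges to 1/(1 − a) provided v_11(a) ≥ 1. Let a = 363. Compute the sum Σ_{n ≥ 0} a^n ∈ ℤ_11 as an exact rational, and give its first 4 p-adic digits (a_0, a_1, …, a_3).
Σ a^n = 1/(1 − a) = -1/362;  first 4 digits = (1, 0, 3, 0)

v_11(a) = 2 ≥ 1, so the series converges in ℤ_11 to 1/(1 − a) = 1/(1 − 363) = -1/362. Expand this rational in ℤ_11: compute digits iteratively via d_i = x_i mod 11, x_{i+1} = (x_i − d_i)/11. The first 4 digits are (1, 0, 3, 0).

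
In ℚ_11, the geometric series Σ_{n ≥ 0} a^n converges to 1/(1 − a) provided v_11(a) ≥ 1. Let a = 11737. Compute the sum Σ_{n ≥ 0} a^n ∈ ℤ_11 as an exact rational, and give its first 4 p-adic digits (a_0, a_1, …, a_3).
Σ a^n = 1/(1 − a) = -1/11736;  first 4 digits = (1, 0, 9, 8)

v_11(a) = 2 ≥ 1, so the series converges in ℤ_11 to 1/(1 − a) = 1/(1 − 11737) = -1/11736. Expand this rational in ℤ_11: compute digits iteratively via d_i = x_i mod 11, x_{i+1} = (x_i − d_i)/11. The first 4 digits are (1, 0, 9, 8).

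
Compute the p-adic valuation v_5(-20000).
v_5(-20000) = 4

v_5(n) is the largest exponent k such that 5^k divides n. Factor out: -20000 = -5^4 · 32. (Sign doesn't affect v_p.) So v_5(-20000) = 4.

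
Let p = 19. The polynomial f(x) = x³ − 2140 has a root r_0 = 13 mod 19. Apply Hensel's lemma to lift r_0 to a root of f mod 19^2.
r_1 = 203 (mod 361)

Hensel: r_{i+1} = r_i − f(r_i)/f′(r_i) mod 19^{i+2}, where f′(x) = 3x². Iterate:
  r_0 = 13 (mod 19)
  r_1 = 203 (mod 361)
Final: r = 203 with f(r) ≡ 0 mod 19^2.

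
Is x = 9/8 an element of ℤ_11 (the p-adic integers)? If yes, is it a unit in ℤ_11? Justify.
x ∈ ℤ_11^× (unit); v_11(x) = 0

ℤ_11 = {x ∈ ℚ_11 : v_11(x) ≥ 0} and ℤ_11^× = {x ∈ ℤ_11 : v_11(x) = 0}. Here v_11(9/8) = v_11(num) − v_11(den) = 0; compare against these criteria.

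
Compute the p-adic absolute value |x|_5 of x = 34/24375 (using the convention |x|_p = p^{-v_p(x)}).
|34/24375|_5 = 625

Step 1 — compute v_5(x) by factoring powers of 5 out of the numerator and denominator: v_5(34/24375) = -4. Step 2 — apply |x|_p = p^{-v_p(x)} = 5^{4} = 625.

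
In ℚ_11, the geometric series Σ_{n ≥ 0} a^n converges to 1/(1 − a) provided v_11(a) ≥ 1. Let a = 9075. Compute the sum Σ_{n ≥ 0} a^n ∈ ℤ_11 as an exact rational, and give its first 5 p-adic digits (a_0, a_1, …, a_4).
Σ a^n = 1/(1 − a) = -1/9074;  first 5 digits = (1, 0, 9, 6, 4)

v_11(a) = 2 ≥ 1, so the series converges in ℤ_11 to 1/(1 − a) = 1/(1 − 9075) = -1/9074. Expand this rational in ℤ_11: compute digits iteratively via d_i = x_i mod 11, x_{i+1} = (x_i − d_i)/11. The first 5 digits are (1, 0, 9, 6, 4).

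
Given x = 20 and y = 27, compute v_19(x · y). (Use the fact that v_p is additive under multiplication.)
v_19(540) = 0

v_p(x) = 0 (factor: 20 = 19^0 · 20); v_p(y) = 0 (factor: 27 = 19^0 · 27). Additivity: v_p(xy) = v_p(x) + v_p(y) = 0 + 0 = 0. (Direct check: xy = 540 = 19^0 · (540).)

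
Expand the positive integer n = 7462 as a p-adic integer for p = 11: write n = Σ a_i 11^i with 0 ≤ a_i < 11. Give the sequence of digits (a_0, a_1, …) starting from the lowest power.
(a_0, a_1, …) = (4, 7, 6, 5)

Repeated division by 11 gives the digits low-to-high: 7462 = 4 + 7·11^1 + 6·11^2 + 5·11^3. Digit sequence: (4, 7, 6, 5).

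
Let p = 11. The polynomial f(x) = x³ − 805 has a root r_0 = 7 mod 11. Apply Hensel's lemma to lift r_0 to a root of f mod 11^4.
r_3 = 14219 (mod 14641)

Hensel: r_{i+1} = r_i − f(r_i)/f′(r_i) mod 11^{i+2}, where f′(x) = 3x². Iterate:
  r_0 = 7 (mod 11)
  r_1 = 62 (mod 121)
  r_2 = 909 (mod 1331)
  r_3 = 14219 (mod 14641)
Final: r = 14219 with f(r) ≡ 0 mod 11^4.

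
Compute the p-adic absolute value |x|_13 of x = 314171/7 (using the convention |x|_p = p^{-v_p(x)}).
|314171/7|_13 = 1/28561

Step 1 — compute v_13(x) by factoring powers of 13 out of the numerator and denominator: v_13(314171/7) = 4. Step 2 — apply |x|_p = p^{-v_p(x)} = 13^{-4} = 1/28561.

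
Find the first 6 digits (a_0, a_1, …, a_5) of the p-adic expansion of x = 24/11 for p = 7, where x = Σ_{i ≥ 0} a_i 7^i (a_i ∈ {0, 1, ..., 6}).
(a_0, …, a_5) = (6, 2, 6, 1, 1, 3)

v_7(24/11) = 0 (numerator and denominator both coprime to 7), so x ∈ ℤ_7^×. Compute digits iteratively via a_i = x_i mod 7, x_{i+1} = (x_i − a_i)/7, with x_0 = x:
  x_0 = 24/11;  a_0 = 6;  x_1 = (x_0 − 6)/7 = -6/11
  x_1 = -6/11;  a_1 = 2;  x_2 = (x_1 − 2)/7 = -4/11
  x_2 = -4/11;  a_2 = 6;  x_3 = (x_2 − 6)/7 = -10/11
  x_3 = -10/11;  a_3 = 1;  x_4 = (x_3 − 1)/7 = -3/11
  x_4 = -3/11;  a_4 = 1;  x_5 = (x_4 − 1)/7 = -2/11
  x_5 = -2/11;  a_5 = 3;  x_6 = (x_5 − 3)/7 = -5/11
Digits: (6, 2, 6, 1, 1, 3).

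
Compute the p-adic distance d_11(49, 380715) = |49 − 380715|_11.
d_11(49, 380715) = 1/14641

Step 1 — x − y = 49 − 380715 = -380666. Step 2 — v_11(-380666) = 4 (factor: -380666 = −(11^4 · 26); the sign does not affect v_p). Step 3 — |x − y|_11 = 11^{-4} = 1/14641.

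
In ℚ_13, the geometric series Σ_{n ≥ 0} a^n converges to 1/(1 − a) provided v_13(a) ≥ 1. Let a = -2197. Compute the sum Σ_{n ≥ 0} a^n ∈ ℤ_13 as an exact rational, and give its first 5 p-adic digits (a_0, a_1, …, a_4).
Σ a^n = 1/(1 − a) = 1/2198;  first 5 digits = (1, 0, 0, 12, 12)

v_13(a) = 3 ≥ 1, so the series converges in ℤ_13 to 1/(1 − a) = 1/(1 − (-2197)) = 1/2198. Expand this rational in ℤ_13: compute digits iteratively via d_i = x_i mod 13, x_{i+1} = (x_i − d_i)/13. The first 5 digits are (1, 0, 0, 12, 12).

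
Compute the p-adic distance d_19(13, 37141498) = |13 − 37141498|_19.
d_19(13, 37141498) = 1/2476099

Step 1 — x − y = 13 − 37141498 = -37141485. Step 2 — v_19(-37141485) = 5 (factor: -37141485 = −(19^5 · 15); the sign does not affect v_p). Step 3 — |x − y|_19 = 19^{-5} = 1/2476099.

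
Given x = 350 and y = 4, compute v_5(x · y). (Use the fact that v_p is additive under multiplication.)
v_5(1400) = 2

v_p(x) = 2 (factor: 350 = 5^2 · 14); v_p(y) = 0 (factor: 4 = 5^0 · 4). Additivity: v_p(xy) = v_p(x) + v_p(y) = 2 + 0 = 2. (Direct check: xy = 1400 = 5^2 · (56).)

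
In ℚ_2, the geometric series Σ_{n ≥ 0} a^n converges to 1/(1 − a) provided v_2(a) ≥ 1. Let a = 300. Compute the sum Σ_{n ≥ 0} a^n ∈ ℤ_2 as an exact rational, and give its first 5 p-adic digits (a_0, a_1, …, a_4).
Σ a^n = 1/(1 − a) = -1/299;  first 5 digits = (1, 0, 1, 1, 1)

v_2(a) = 2 ≥ 1, so the series converges in ℤ_2 to 1/(1 − a) = 1/(1 − 300) = -1/299. Expand this rational in ℤ_2: compute digits iteratively via d_i = x_i mod 2, x_{i+1} = (x_i − d_i)/2. The first 5 digits are (1, 0, 1, 1, 1).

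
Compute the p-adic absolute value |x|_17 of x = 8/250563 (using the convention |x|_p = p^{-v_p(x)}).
|8/250563|_17 = 83521

Step 1 — compute v_17(x) by factoring powers of 17 out of the numerator and denominator: v_17(8/250563) = -4. Step 2 — apply |x|_p = p^{-v_p(x)} = 17^{4} = 83521.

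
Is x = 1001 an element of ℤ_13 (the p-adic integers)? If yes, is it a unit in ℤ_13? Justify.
x ∈ ℤ_13 but not a unit; v_13(x) = 1 > 0

ℤ_13 = {x ∈ ℚ_13 : v_13(x) ≥ 0} and ℤ_13^× = {x ∈ ℤ_13 : v_13(x) = 0}. Here v_13(1001) = v_13(num) − v_13(den) = 1; compare against these criteria.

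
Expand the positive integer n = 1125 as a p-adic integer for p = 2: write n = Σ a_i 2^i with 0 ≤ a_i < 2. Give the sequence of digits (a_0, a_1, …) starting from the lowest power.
(a_0, a_1, …) = (1, 0, 1, 0, 0, 1, 1, 0, 0, 0, 1)

Repeated division by 2 gives the digits low-to-high: 1125 = 1 + 1·2^2 + 1·2^5 + 1·2^6 + 1·2^10. Digit sequence: (1, 0, 1, 0, 0, 1, 1, 0, 0, 0, 1).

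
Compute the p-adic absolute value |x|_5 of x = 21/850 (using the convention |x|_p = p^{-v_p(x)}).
|21/850|_5 = 25

Step 1 — compute v_5(x) by factoring powers of 5 out of the numerator and denominator: v_5(21/850) = -2. Step 2 — apply |x|_p = p^{-v_p(x)} = 5^{2} = 25.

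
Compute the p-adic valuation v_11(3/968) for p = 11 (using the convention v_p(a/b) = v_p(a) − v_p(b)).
v_11(3/968) = -2

Factor powers of 11 from the numerator and denominator of the reduced fraction: 3 = 11^0 · 3 and 968 = 11^2 · 8. Apply v_p(a/b) = v_p(a) − v_p(b): v_11(3/968) = 0 − 2 = -2.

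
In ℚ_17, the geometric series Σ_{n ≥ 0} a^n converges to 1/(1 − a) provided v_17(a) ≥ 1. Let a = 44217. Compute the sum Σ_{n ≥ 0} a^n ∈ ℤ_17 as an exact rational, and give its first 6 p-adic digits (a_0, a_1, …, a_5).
Σ a^n = 1/(1 − a) = -1/44216;  first 6 digits = (1, 0, 0, 9, 0, 0)

v_17(a) = 3 ≥ 1, so the series converges in ℤ_17 to 1/(1 − a) = 1/(1 − 44217) = -1/44216. Expand this rational in ℤ_17: compute digits iteratively via d_i = x_i mod 17, x_{i+1} = (x_i − d_i)/17. The first 6 digits are (1, 0, 0, 9, 0, 0).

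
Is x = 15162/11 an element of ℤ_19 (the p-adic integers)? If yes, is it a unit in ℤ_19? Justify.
x ∈ ℤ_19 but not a unit; v_19(x) = 2 > 0

ℤ_19 = {x ∈ ℚ_19 : v_19(x) ≥ 0} and ℤ_19^× = {x ∈ ℤ_19 : v_19(x) = 0}. Here v_19(15162/11) = v_19(num) − v_19(den) = 2; compare against these criteria.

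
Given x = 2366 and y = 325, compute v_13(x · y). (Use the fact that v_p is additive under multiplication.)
v_13(768950) = 3

v_p(x) = 2 (factor: 2366 = 13^2 · 14); v_p(y) = 1 (factor: 325 = 13^1 · 25). Additivity: v_p(xy) = v_p(x) + v_p(y) = 2 + 1 = 3. (Direct check: xy = 768950 = 13^3 · (350).)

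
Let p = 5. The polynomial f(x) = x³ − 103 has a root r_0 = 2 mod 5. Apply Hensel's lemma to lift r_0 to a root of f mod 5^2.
r_1 = 12 (mod 25)

Hensel: r_{i+1} = r_i − f(r_i)/f′(r_i) mod 5^{i+2}, where f′(x) = 3x². Iterate:
  r_0 = 2 (mod 5)
  r_1 = 12 (mod 25)
Final: r = 12 with f(r) ≡ 0 mod 5^2.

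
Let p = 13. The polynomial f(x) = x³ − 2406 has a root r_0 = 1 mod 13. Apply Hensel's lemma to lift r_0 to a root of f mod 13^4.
r_3 = 12351 (mod 28561)

Hensel: r_{i+1} = r_i − f(r_i)/f′(r_i) mod 13^{i+2}, where f′(x) = 3x². Iterate:
  r_0 = 1 (mod 13)
  r_1 = 14 (mod 169)
  r_2 = 1366 (mod 2197)
  r_3 = 12351 (mod 28561)
Final: r = 12351 with f(r) ≡ 0 mod 13^4.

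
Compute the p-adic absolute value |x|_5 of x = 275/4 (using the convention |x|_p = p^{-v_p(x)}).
|275/4|_5 = 1/25

Step 1 — compute v_5(x) by factoring powers of 5 out of the numerator and denominator: v_5(275/4) = 2. Step 2 — apply |x|_p = p^{-v_p(x)} = 5^{-2} = 1/25.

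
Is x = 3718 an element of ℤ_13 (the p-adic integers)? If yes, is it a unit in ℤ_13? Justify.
x ∈ ℤ_13 but not a unit; v_13(x) = 2 > 0

ℤ_13 = {x ∈ ℚ_13 : v_13(x) ≥ 0} and ℤ_13^× = {x ∈ ℤ_13 : v_13(x) = 0}. Here v_13(3718) = v_13(num) − v_13(den) = 2; compare against these criteria.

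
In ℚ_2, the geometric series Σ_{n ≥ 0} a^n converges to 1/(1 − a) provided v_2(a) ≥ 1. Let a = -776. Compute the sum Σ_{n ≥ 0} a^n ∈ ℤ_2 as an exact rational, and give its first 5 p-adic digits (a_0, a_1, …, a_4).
Σ a^n = 1/(1 − a) = 1/777;  first 5 digits = (1, 0, 0, 1, 1)

v_2(a) = 3 ≥ 1, so the series converges in ℤ_2 to 1/(1 − a) = 1/(1 − (-776)) = 1/777. Expand this rational in ℤ_2: compute digits iteratively via d_i = x_i mod 2, x_{i+1} = (x_i − d_i)/2. The first 5 digits are (1, 0, 0, 1, 1).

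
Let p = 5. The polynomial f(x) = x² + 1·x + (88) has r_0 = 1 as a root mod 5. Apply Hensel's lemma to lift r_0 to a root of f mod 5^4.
r_3 = 546 (mod 625)

Hensel: r_{i+1} = r_i − f(r_i)·(f′(r_i))^{-1} mod 5^{i+2}, f′(x) = 2x + 1. Iterate:
  r_0 = 1 (mod 5)
  r_1 = 21 (mod 25)
  r_2 = 46 (mod 125)
  r_3 = 546 (mod 625)
Final: r = 546 satisfies f(r) ≡ 0 mod 5^4.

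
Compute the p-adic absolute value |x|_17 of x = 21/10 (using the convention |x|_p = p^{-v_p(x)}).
|21/10|_17 = 1

Step 1 — compute v_17(x) by factoring powers of 17 out of the numerator and denominator: v_17(21/10) = 0. Step 2 — apply |x|_p = p^{-v_p(x)} = 17^{0} = 1.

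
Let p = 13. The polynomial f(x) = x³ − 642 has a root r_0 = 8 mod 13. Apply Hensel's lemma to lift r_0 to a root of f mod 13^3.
r_2 = 697 (mod 2197)

Hensel: r_{i+1} = r_i − f(r_i)/f′(r_i) mod 13^{i+2}, where f′(x) = 3x². Iterate:
  r_0 = 8 (mod 13)
  r_1 = 21 (mod 169)
  r_2 = 697 (mod 2197)
Final: r = 697 with f(r) ≡ 0 mod 13^3.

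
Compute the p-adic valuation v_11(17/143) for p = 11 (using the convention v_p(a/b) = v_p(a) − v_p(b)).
v_11(17/143) = -1

Factor powers of 11 from the numerator and denominator of the reduced fraction: 17 = 11^0 · 17 and 143 = 11^1 · 13. Apply v_p(a/b) = v_p(a) − v_p(b): v_11(17/143) = 0 − 1 = -1.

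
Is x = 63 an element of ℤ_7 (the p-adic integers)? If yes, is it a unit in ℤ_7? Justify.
x ∈ ℤ_7 but not a unit; v_7(x) = 1 > 0

ℤ_7 = {x ∈ ℚ_7 : v_7(x) ≥ 0} and ℤ_7^× = {x ∈ ℤ_7 : v_7(x) = 0}. Here v_7(63) = v_7(num) − v_7(den) = 1; compare against these criteria.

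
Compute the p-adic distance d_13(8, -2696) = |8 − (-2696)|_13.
d_13(8, -2696) = 1/169

Step 1 — x − y = 8 − (-2696) = 2704. Step 2 — v_13(2704) = 2 (factor: 2704 = (13^2 · 16); the sign does not affect v_p). Step 3 — |x − y|_13 = 13^{-2} = 1/169.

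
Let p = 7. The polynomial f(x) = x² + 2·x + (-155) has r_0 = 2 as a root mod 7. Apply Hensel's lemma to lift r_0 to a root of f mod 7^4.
r_3 = 1227 (mod 2401)

Hensel: r_{i+1} = r_i − f(r_i)·(f′(r_i))^{-1} mod 7^{i+2}, f′(x) = 2x + 2. Iterate:
  r_0 = 2 (mod 7)
  r_1 = 2 (mod 49)
  r_2 = 198 (mod 343)
  r_3 = 1227 (mod 2401)
Final: r = 1227 satisfies f(r) ≡ 0 mod 7^4.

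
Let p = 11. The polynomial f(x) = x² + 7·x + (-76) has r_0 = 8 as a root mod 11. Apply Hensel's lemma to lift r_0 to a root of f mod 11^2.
r_1 = 85 (mod 121)

Hensel: r_{i+1} = r_i − f(r_i)·(f′(r_i))^{-1} mod 11^{i+2}, f′(x) = 2x + 7. Iterate:
  r_0 = 8 (mod 11)
  r_1 = 85 (mod 121)
Final: r = 85 satisfies f(r) ≡ 0 mod 11^2.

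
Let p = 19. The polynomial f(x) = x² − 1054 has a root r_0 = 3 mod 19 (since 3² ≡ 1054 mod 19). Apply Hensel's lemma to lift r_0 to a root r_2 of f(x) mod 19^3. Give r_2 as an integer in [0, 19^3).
r_2 = 3727 (mod 6859)

Hensel's recurrence: r_{i+1} = r_i − f(r_i)·(f′(r_i))^{-1} mod 19^{i+2}, with f′(x) = 2x. Iterate:
  r_0 = 3 (mod 19)
  r_1 = 117 (mod 361)
  r_2 = 3727 (mod 6859)
Final: r_2 = 3727, and one checks f(r_2) ≡ 0 mod 19^3.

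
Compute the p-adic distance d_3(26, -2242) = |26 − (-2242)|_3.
d_3(26, -2242) = 1/81

Step 1 — x − y = 26 − (-2242) = 2268. Step 2 — v_3(2268) = 4 (factor: 2268 = (3^4 · 28); the sign does not affect v_p). Step 3 — |x − y|_3 = 3^{-4} = 1/81.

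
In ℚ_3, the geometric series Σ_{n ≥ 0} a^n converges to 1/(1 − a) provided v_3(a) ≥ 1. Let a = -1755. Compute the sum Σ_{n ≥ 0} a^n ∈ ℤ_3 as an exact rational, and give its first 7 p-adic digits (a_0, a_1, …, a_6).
Σ a^n = 1/(1 − a) = 1/1756;  first 7 digits = (1, 0, 0, 1, 2, 1, 1)

v_3(a) = 3 ≥ 1, so the series converges in ℤ_3 to 1/(1 − a) = 1/(1 − (-1755)) = 1/1756. Expand this rational in ℤ_3: compute digits iteratively via d_i = x_i mod 3, x_{i+1} = (x_i − d_i)/3. The first 7 digits are (1, 0, 0, 1, 2, 1, 1).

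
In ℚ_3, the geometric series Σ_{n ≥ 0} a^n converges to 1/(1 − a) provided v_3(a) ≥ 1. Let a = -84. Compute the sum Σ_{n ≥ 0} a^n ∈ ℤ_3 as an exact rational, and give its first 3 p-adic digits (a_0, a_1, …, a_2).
Σ a^n = 1/(1 − a) = 1/85;  first 3 digits = (1, 2, 0)

v_3(a) = 1 ≥ 1, so the series converges in ℤ_3 to 1/(1 − a) = 1/(1 − (-84)) = 1/85. Expand this rational in ℤ_3: compute digits iteratively via d_i = x_i mod 3, x_{i+1} = (x_i − d_i)/3. The first 3 digits are (1, 2, 0).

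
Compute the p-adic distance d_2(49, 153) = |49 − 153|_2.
d_2(49, 153) = 1/8

Step 1 — x − y = 49 − 153 = -104. Step 2 — v_2(-104) = 3 (factor: -104 = −(2^3 · 13); the sign does not affect v_p). Step 3 — |x − y|_2 = 2^{-3} = 1/8.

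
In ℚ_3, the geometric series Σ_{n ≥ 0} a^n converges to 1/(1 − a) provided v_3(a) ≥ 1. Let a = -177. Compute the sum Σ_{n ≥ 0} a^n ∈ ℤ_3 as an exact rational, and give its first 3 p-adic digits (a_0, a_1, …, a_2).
Σ a^n = 1/(1 − a) = 1/178;  first 3 digits = (1, 1, 2)

v_3(a) = 1 ≥ 1, so the series converges in ℤ_3 to 1/(1 − a) = 1/(1 − (-177)) = 1/178. Expand this rational in ℤ_3: compute digits iteratively via d_i = x_i mod 3, x_{i+1} = (x_i − d_i)/3. The first 3 digits are (1, 1, 2).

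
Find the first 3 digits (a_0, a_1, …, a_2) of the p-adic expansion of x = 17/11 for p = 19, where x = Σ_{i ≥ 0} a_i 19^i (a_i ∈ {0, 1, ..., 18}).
(a_0, …, a_2) = (5, 5, 17)

v_19(17/11) = 0 (numerator and denominator both coprime to 19), so x ∈ ℤ_19^×. Compute digits iteratively via a_i = x_i mod 19, x_{i+1} = (x_i − a_i)/19, with x_0 = x:
  x_0 = 17/11;  a_0 = 5;  x_1 = (x_0 − 5)/19 = -2/11
  x_1 = -2/11;  a_1 = 5;  x_2 = (x_1 − 5)/19 = -3/11
  x_2 = -3/11;  a_2 = 17;  x_3 = (x_2 − 17)/19 = -10/11
Digits: (5, 5, 17).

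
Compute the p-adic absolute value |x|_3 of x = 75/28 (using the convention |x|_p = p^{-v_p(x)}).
|75/28|_3 = 1/3

Step 1 — compute v_3(x) by factoring powers of 3 out of the numerator and denominator: v_3(75/28) = 1. Step 2 — apply |x|_p = p^{-v_p(x)} = 3^{-1} = 1/3.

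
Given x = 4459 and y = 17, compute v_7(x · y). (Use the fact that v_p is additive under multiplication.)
v_7(75803) = 3

v_p(x) = 3 (factor: 4459 = 7^3 · 13); v_p(y) = 0 (factor: 17 = 7^0 · 17). Additivity: v_p(xy) = v_p(x) + v_p(y) = 3 + 0 = 3. (Direct check: xy = 75803 = 7^3 · (221).)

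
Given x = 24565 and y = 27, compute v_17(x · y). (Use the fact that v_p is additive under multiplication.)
v_17(663255) = 3

v_p(x) = 3 (factor: 24565 = 17^3 · 5); v_p(y) = 0 (factor: 27 = 17^0 · 27). Additivity: v_p(xy) = v_p(x) + v_p(y) = 3 + 0 = 3. (Direct check: xy = 663255 = 17^3 · (135).)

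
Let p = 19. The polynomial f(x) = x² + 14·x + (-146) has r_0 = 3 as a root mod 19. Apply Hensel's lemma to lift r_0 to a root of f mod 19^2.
r_1 = 98 (mod 361)

Hensel: r_{i+1} = r_i − f(r_i)·(f′(r_i))^{-1} mod 19^{i+2}, f′(x) = 2x + 14. Iterate:
  r_0 = 3 (mod 19)
  r_1 = 98 (mod 361)
Final: r = 98 satisfies f(r) ≡ 0 mod 19^2.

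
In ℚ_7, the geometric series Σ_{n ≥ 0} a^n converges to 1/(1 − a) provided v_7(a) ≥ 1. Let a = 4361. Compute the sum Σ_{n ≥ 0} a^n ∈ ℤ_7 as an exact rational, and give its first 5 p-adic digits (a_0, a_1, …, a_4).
Σ a^n = 1/(1 − a) = -1/4360;  first 5 digits = (1, 0, 5, 5, 5)

v_7(a) = 2 ≥ 1, so the series converges in ℤ_7 to 1/(1 − a) = 1/(1 − 4361) = -1/4360. Expand this rational in ℤ_7: compute digits iteratively via d_i = x_i mod 7, x_{i+1} = (x_i − d_i)/7. The first 5 digits are (1, 0, 5, 5, 5).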